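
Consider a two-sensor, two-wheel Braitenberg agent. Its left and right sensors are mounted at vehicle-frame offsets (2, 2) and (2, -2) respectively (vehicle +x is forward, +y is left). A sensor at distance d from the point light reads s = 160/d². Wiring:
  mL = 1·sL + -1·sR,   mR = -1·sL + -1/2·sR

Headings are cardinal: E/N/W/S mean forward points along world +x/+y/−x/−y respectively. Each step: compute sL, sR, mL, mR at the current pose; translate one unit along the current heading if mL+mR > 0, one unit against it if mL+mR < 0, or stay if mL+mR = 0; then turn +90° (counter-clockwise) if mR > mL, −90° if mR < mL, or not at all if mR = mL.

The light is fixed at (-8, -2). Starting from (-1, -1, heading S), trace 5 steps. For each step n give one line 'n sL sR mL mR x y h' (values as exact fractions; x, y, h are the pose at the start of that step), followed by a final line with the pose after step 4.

0 80/41 80/13 -2240/533 -2680/533 -1 -1 S
1 32/5 160/41 512/205 -1712/205 -1 0 W
2 40/13 40/29 640/377 -1420/377 0 0 N
3 160/109 160/101 -1280/11009 -24880/11009 0 -1 E
4 80/41 80/13 -2240/533 -2680/533 -1 -1 S
final -1 0 W

n=0: pose=(-1,-1,S); sL=80/41, sR=80/13; mL=-2240/533, mR=-2680/533; mL+mR=-120/13 → advance -1; mR−mL=-440/533 → turn -1·90°
n=1: pose=(-1,0,W); sL=32/5, sR=160/41; mL=512/205, mR=-1712/205; mL+mR=-240/41 → advance -1; mR−mL=-2224/205 → turn -1·90°
n=2: pose=(0,0,N); sL=40/13, sR=40/29; mL=640/377, mR=-1420/377; mL+mR=-60/29 → advance -1; mR−mL=-2060/377 → turn -1·90°
n=3: pose=(0,-1,E); sL=160/109, sR=160/101; mL=-1280/11009, mR=-24880/11009; mL+mR=-240/101 → advance -1; mR−mL=-23600/11009 → turn -1·90°
n=4: pose=(-1,-1,S); sL=80/41, sR=80/13; mL=-2240/533, mR=-2680/533; mL+mR=-120/13 → advance -1; mR−mL=-440/533 → turn -1·90°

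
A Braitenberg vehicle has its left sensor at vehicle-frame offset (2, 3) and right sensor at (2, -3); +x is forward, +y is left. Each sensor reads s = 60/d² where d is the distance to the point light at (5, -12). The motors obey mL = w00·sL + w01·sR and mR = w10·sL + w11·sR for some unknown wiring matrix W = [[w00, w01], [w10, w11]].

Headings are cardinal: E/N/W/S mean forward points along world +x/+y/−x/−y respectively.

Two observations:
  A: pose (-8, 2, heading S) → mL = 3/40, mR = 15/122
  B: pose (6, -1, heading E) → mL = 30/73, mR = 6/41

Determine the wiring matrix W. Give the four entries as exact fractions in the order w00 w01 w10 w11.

0 1/2 1/2 0

obs A: pose=(-8,2,S) → sL=15/61, sR=3/20, mL=3/40, mR=15/122
obs B: pose=(6,-1,E) → sL=12/41, sR=60/73, mL=30/73, mR=6/41
sensor matrix S = [[15/61, 3/20], [12/41, 60/73]]; det S = 144423/912865
solve [mL_A; mL_B] = S·[w00; w01] and [mR_A; mR_B] = S·[w10; w11]:
  w00 = 0, w01 = 1/2, w10 = 1/2, w11 = 0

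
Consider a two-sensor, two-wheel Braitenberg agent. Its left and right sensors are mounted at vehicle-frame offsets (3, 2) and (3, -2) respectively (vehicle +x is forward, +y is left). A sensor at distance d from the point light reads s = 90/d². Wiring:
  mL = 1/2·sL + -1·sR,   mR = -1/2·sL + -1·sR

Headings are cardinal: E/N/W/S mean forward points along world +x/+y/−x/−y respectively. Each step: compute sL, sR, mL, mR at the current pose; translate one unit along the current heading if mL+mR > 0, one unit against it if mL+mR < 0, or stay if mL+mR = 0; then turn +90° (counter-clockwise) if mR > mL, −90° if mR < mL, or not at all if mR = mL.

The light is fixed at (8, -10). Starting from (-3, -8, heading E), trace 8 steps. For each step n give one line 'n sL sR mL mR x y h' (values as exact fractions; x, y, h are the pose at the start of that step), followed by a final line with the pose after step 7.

0 9/8 45/32 -27/32 -63/32 -3 -8 E
1 90/101 90/197 -225/19897 -17955/19897 -4 -8 S
2 45/113 9/25 -909/5650 -3159/5650 -4 -7 W
3 18/41 10/13 -293/533 -527/533 -3 -7 N
4 9/8 45/32 -27/32 -63/32 -3 -8 E
5 90/101 90/197 -225/19897 -17955/19897 -4 -8 S
6 45/113 9/25 -909/5650 -3159/5650 -4 -7 W
7 18/41 10/13 -293/533 -527/533 -3 -7 N
final -3 -8 E

n=0: pose=(-3,-8,E); sL=9/8, sR=45/32; mL=-27/32, mR=-63/32; mL+mR=-45/16 → advance -1; mR−mL=-9/8 → turn -1·90°
n=1: pose=(-4,-8,S); sL=90/101, sR=90/197; mL=-225/19897, mR=-17955/19897; mL+mR=-180/197 → advance -1; mR−mL=-90/101 → turn -1·90°
n=2: pose=(-4,-7,W); sL=45/113, sR=9/25; mL=-909/5650, mR=-3159/5650; mL+mR=-18/25 → advance -1; mR−mL=-45/113 → turn -1·90°
n=3: pose=(-3,-7,N); sL=18/41, sR=10/13; mL=-293/533, mR=-527/533; mL+mR=-20/13 → advance -1; mR−mL=-18/41 → turn -1·90°
n=4: pose=(-3,-8,E); sL=9/8, sR=45/32; mL=-27/32, mR=-63/32; mL+mR=-45/16 → advance -1; mR−mL=-9/8 → turn -1·90°
n=5: pose=(-4,-8,S); sL=90/101, sR=90/197; mL=-225/19897, mR=-17955/19897; mL+mR=-180/197 → advance -1; mR−mL=-90/101 → turn -1·90°
n=6: pose=(-4,-7,W); sL=45/113, sR=9/25; mL=-909/5650, mR=-3159/5650; mL+mR=-18/25 → advance -1; mR−mL=-45/113 → turn -1·90°
n=7: pose=(-3,-7,N); sL=18/41, sR=10/13; mL=-293/533, mR=-527/533; mL+mR=-20/13 → advance -1; mR−mL=-18/41 → turn -1·90°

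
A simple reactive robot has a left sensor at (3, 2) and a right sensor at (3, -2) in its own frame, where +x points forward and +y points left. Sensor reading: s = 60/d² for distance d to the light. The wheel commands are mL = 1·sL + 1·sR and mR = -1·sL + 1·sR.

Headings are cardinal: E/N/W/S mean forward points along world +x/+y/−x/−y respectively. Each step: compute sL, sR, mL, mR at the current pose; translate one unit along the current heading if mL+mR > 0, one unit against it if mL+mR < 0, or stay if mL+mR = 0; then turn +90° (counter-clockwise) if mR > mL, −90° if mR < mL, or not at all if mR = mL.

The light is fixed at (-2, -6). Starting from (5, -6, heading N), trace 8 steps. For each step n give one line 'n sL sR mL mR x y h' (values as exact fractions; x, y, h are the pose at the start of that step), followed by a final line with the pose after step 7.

0 30/17 2/3 124/51 -56/51 5 -6 N
1 60/109 60/101 12600/11009 480/11009 5 -5 E
2 15/26 3/2 27/13 12/13 6 -5 S
3 60/29 60/29 120/29 0 6 -6 W
4 30/17 2/3 124/51 -56/51 5 -6 N
5 60/109 60/101 12600/11009 480/11009 5 -5 E
6 15/26 3/2 27/13 12/13 6 -5 S
7 60/29 60/29 120/29 0 6 -6 W
final 5 -6 N

n=0: pose=(5,-6,N); sL=30/17, sR=2/3; mL=124/51, mR=-56/51; mL+mR=4/3 → advance +1; mR−mL=-60/17 → turn -1·90°
n=1: pose=(5,-5,E); sL=60/109, sR=60/101; mL=12600/11009, mR=480/11009; mL+mR=120/101 → advance +1; mR−mL=-120/109 → turn -1·90°
n=2: pose=(6,-5,S); sL=15/26, sR=3/2; mL=27/13, mR=12/13; mL+mR=3 → advance +1; mR−mL=-15/13 → turn -1·90°
n=3: pose=(6,-6,W); sL=60/29, sR=60/29; mL=120/29, mR=0; mL+mR=120/29 → advance +1; mR−mL=-120/29 → turn -1·90°
n=4: pose=(5,-6,N); sL=30/17, sR=2/3; mL=124/51, mR=-56/51; mL+mR=4/3 → advance +1; mR−mL=-60/17 → turn -1·90°
n=5: pose=(5,-5,E); sL=60/109, sR=60/101; mL=12600/11009, mR=480/11009; mL+mR=120/101 → advance +1; mR−mL=-120/109 → turn -1·90°
n=6: pose=(6,-5,S); sL=15/26, sR=3/2; mL=27/13, mR=12/13; mL+mR=3 → advance +1; mR−mL=-15/13 → turn -1·90°
n=7: pose=(6,-6,W); sL=60/29, sR=60/29; mL=120/29, mR=0; mL+mR=120/29 → advance +1; mR−mL=-120/29 → turn -1·90°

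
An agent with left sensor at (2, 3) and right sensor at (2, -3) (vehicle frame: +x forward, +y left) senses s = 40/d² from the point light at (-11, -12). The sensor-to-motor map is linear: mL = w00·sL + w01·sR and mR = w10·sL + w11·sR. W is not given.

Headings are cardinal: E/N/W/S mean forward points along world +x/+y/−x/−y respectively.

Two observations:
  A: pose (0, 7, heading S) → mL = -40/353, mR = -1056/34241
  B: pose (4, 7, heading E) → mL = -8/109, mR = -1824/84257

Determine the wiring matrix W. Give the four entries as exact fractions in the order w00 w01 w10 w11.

obs A: pose=(0,7,S) → sL=8/97, sR=40/353, mL=-40/353, mR=-1056/34241
obs B: pose=(4,7,E) → sL=40/773, sR=8/109, mL=-8/109, mR=-1824/84257
sensor matrix S = [[8/97, 40/353], [40/773, 8/109]]; det S = 546816/2885043937
solve [mL_A; mL_B] = S·[w00; w01] and [mR_A; mR_B] = S·[w10; w11]:
  w00 = 0, w01 = -1, w10 = 1, w11 = -1

0 -1 1 -1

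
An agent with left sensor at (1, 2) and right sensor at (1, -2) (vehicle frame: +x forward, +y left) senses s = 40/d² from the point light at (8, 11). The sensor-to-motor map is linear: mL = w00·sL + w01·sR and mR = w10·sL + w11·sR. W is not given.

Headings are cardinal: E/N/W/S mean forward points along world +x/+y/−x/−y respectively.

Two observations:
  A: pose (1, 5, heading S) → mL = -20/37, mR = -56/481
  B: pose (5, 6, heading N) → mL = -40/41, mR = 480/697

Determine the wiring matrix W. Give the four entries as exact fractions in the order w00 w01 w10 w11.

obs A: pose=(1,5,S) → sL=20/37, sR=4/13, mL=-20/37, mR=-56/481
obs B: pose=(5,6,N) → sL=40/41, sR=40/17, mL=-40/41, mR=480/697
sensor matrix S = [[20/37, 4/13], [40/41, 40/17]]; det S = 325760/335257
solve [mL_A; mL_B] = S·[w00; w01] and [mR_A; mR_B] = S·[w10; w11]:
  w00 = -1, w01 = 0, w10 = -1/2, w11 = 1/2

-1 0 -1/2 1/2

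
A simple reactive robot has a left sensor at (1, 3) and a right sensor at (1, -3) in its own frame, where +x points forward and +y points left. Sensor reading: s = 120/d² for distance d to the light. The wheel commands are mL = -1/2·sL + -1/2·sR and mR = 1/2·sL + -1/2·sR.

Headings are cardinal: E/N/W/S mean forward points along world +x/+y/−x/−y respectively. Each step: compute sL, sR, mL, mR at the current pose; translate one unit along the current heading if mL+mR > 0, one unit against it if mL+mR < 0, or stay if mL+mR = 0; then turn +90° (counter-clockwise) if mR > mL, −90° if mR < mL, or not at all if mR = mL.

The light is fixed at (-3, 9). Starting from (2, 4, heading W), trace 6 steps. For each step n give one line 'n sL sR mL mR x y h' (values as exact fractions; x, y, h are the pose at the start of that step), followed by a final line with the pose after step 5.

n=0: pose=(2,4,W); sL=3/2, sR=6; mL=-15/4, mR=-9/4; mL+mR=-6 → advance -1; mR−mL=3/2 → turn +1·90°
n=1: pose=(3,4,S); sL=40/39, sR=8/3; mL=-24/13, mR=-32/39; mL+mR=-8/3 → advance -1; mR−mL=40/39 → turn +1·90°
n=2: pose=(3,5,E); sL=12/5, sR=60/49; mL=-444/245, mR=144/245; mL+mR=-60/49 → advance -1; mR−mL=12/5 → turn +1·90°
n=3: pose=(2,5,N); sL=120/13, sR=120/73; mL=-5160/949, mR=3600/949; mL+mR=-120/73 → advance -1; mR−mL=120/13 → turn +1·90°
n=4: pose=(2,4,W); sL=3/2, sR=6; mL=-15/4, mR=-9/4; mL+mR=-6 → advance -1; mR−mL=3/2 → turn +1·90°
n=5: pose=(3,4,S); sL=40/39, sR=8/3; mL=-24/13, mR=-32/39; mL+mR=-8/3 → advance -1; mR−mL=40/39 → turn +1·90°

0 3/2 6 -15/4 -9/4 2 4 W
1 40/39 8/3 -24/13 -32/39 3 4 S
2 12/5 60/49 -444/245 144/245 3 5 E
3 120/13 120/73 -5160/949 3600/949 2 5 N
4 3/2 6 -15/4 -9/4 2 4 W
5 40/39 8/3 -24/13 -32/39 3 4 S
final 3 5 E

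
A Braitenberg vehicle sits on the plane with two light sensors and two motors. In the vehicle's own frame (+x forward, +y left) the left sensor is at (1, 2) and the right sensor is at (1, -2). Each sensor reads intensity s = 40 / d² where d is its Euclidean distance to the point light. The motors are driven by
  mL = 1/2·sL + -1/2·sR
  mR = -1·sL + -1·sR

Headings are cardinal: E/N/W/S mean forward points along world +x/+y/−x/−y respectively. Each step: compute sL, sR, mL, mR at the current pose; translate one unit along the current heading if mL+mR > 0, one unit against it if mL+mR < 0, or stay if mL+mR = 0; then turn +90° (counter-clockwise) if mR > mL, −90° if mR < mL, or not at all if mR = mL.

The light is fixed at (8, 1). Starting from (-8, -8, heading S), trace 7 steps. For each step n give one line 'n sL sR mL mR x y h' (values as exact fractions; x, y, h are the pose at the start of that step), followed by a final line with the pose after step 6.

0 5/37 5/53 40/1961 -450/1961 -8 -8 S
1 40/389 8/65 -256/25285 -5712/25285 -8 -7 W
2 20/169 20/109 -600/18421 -5560/18421 -7 -7 N
3 8/49 40/317 288/15533 -4496/15533 -7 -8 E
4 5/37 5/53 40/1961 -450/1961 -8 -8 S
5 40/389 8/65 -256/25285 -5712/25285 -8 -7 W
6 20/169 20/109 -600/18421 -5560/18421 -7 -7 N
final -7 -8 E

n=0: pose=(-8,-8,S); sL=5/37, sR=5/53; mL=40/1961, mR=-450/1961; mL+mR=-410/1961 → advance -1; mR−mL=-490/1961 → turn -1·90°
n=1: pose=(-8,-7,W); sL=40/389, sR=8/65; mL=-256/25285, mR=-5712/25285; mL+mR=-5968/25285 → advance -1; mR−mL=-5456/25285 → turn -1·90°
n=2: pose=(-7,-7,N); sL=20/169, sR=20/109; mL=-600/18421, mR=-5560/18421; mL+mR=-6160/18421 → advance -1; mR−mL=-4960/18421 → turn -1·90°
n=3: pose=(-7,-8,E); sL=8/49, sR=40/317; mL=288/15533, mR=-4496/15533; mL+mR=-4208/15533 → advance -1; mR−mL=-4784/15533 → turn -1·90°
n=4: pose=(-8,-8,S); sL=5/37, sR=5/53; mL=40/1961, mR=-450/1961; mL+mR=-410/1961 → advance -1; mR−mL=-490/1961 → turn -1·90°
n=5: pose=(-8,-7,W); sL=40/389, sR=8/65; mL=-256/25285, mR=-5712/25285; mL+mR=-5968/25285 → advance -1; mR−mL=-5456/25285 → turn -1·90°
n=6: pose=(-7,-7,N); sL=20/169, sR=20/109; mL=-600/18421, mR=-5560/18421; mL+mR=-6160/18421 → advance -1; mR−mL=-4960/18421 → turn -1·90°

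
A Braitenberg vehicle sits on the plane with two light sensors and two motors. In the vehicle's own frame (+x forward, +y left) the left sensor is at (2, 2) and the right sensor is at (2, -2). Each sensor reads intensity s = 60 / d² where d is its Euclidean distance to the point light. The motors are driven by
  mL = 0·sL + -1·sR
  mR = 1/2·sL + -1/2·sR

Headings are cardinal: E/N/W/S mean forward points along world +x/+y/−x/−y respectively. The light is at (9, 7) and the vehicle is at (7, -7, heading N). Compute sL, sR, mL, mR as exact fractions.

left sensor world pos  = (5, -5); dL² = 160
right sensor world pos = (9, -5); dR² = 144
sL = 60/160 = 3/8
sR = 60/144 = 5/12
mL = 0·sL + -1·sR = -5/12
mR = 1/2·sL + -1/2·sR = -1/48

3/8 5/12 -5/12 -1/48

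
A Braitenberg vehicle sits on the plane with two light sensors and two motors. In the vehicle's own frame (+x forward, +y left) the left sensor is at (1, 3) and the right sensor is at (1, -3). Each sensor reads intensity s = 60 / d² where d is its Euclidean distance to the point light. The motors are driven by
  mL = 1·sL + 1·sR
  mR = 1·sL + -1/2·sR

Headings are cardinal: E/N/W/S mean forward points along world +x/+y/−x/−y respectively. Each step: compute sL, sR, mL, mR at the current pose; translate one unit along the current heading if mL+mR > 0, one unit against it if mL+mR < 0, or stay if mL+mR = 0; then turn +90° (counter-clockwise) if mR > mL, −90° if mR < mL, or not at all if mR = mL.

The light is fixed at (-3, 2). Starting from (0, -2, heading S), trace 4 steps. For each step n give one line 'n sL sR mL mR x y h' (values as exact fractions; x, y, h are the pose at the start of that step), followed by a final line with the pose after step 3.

n=0: pose=(0,-2,S); sL=60/61, sR=12/5; mL=1032/305, mR=-66/305; mL+mR=966/305 → advance +1; mR−mL=-18/5 → turn -1·90°
n=1: pose=(0,-3,W); sL=15/17, sR=15/2; mL=285/34, mR=-195/68; mL+mR=375/68 → advance +1; mR−mL=-45/4 → turn -1·90°
n=2: pose=(-1,-3,N); sL=60/17, sR=60/41; mL=3480/697, mR=1950/697; mL+mR=5430/697 → advance +1; mR−mL=-90/41 → turn -1·90°
n=3: pose=(-1,-2,E); sL=6, sR=30/29; mL=204/29, mR=159/29; mL+mR=363/29 → advance +1; mR−mL=-45/29 → turn -1·90°

0 60/61 12/5 1032/305 -66/305 0 -2 S
1 15/17 15/2 285/34 -195/68 0 -3 W
2 60/17 60/41 3480/697 1950/697 -1 -3 N
3 6 30/29 204/29 159/29 -1 -2 E
final 0 -2 S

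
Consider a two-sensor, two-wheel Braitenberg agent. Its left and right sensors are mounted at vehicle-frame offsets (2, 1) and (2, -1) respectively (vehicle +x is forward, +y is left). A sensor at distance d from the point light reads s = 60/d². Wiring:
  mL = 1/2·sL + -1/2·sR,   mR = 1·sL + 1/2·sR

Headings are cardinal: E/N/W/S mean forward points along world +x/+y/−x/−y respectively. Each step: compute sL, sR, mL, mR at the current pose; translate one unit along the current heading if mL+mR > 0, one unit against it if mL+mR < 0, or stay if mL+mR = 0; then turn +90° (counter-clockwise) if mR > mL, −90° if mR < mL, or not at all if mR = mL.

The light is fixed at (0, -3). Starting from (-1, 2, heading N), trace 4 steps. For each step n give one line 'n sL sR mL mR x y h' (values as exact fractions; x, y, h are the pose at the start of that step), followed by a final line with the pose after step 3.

n=0: pose=(-1,2,N); sL=60/53, sR=60/49; mL=-120/2597, mR=4530/2597; mL+mR=90/53 → advance +1; mR−mL=4650/2597 → turn +1·90°
n=1: pose=(-1,3,W); sL=30/17, sR=30/29; mL=180/493, mR=1125/493; mL+mR=45/17 → advance +1; mR−mL=945/493 → turn +1·90°
n=2: pose=(-2,3,S); sL=60/17, sR=12/5; mL=48/85, mR=402/85; mL+mR=90/17 → advance +1; mR−mL=354/85 → turn +1·90°
n=3: pose=(-2,2,E); sL=5/3, sR=15/4; mL=-25/24, mR=85/24; mL+mR=5/2 → advance +1; mR−mL=55/12 → turn +1·90°

0 60/53 60/49 -120/2597 4530/2597 -1 2 N
1 30/17 30/29 180/493 1125/493 -1 3 W
2 60/17 12/5 48/85 402/85 -2 3 S
3 5/3 15/4 -25/24 85/24 -2 2 E
final -1 2 N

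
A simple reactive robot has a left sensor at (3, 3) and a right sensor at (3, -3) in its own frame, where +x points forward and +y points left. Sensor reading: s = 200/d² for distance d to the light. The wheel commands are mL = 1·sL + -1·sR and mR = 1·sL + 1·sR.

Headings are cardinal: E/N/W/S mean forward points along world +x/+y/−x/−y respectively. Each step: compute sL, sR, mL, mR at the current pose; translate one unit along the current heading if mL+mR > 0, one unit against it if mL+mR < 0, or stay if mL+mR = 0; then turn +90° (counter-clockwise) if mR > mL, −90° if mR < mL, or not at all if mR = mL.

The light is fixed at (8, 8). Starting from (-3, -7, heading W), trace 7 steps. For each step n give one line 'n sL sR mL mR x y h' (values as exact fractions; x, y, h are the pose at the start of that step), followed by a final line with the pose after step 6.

0 5/13 10/17 -45/221 215/221 -3 -7 W
1 40/81 200/549 640/4941 4240/4941 -4 -7 S
2 4/5 100/221 384/1105 1384/1105 -4 -8 E
3 40/73 200/233 -5280/17009 23920/17009 -3 -8 N
4 5/13 10/17 -45/221 215/221 -3 -7 W
5 40/81 200/549 640/4941 4240/4941 -4 -7 S
6 4/5 100/221 384/1105 1384/1105 -4 -8 E
final -3 -8 N

n=0: pose=(-3,-7,W); sL=5/13, sR=10/17; mL=-45/221, mR=215/221; mL+mR=10/13 → advance +1; mR−mL=20/17 → turn +1·90°
n=1: pose=(-4,-7,S); sL=40/81, sR=200/549; mL=640/4941, mR=4240/4941; mL+mR=80/81 → advance +1; mR−mL=400/549 → turn +1·90°
n=2: pose=(-4,-8,E); sL=4/5, sR=100/221; mL=384/1105, mR=1384/1105; mL+mR=8/5 → advance +1; mR−mL=200/221 → turn +1·90°
n=3: pose=(-3,-8,N); sL=40/73, sR=200/233; mL=-5280/17009, mR=23920/17009; mL+mR=80/73 → advance +1; mR−mL=400/233 → turn +1·90°
n=4: pose=(-3,-7,W); sL=5/13, sR=10/17; mL=-45/221, mR=215/221; mL+mR=10/13 → advance +1; mR−mL=20/17 → turn +1·90°
n=5: pose=(-4,-7,S); sL=40/81, sR=200/549; mL=640/4941, mR=4240/4941; mL+mR=80/81 → advance +1; mR−mL=400/549 → turn +1·90°
n=6: pose=(-4,-8,E); sL=4/5, sR=100/221; mL=384/1105, mR=1384/1105; mL+mR=8/5 → advance +1; mR−mL=200/221 → turn +1·90°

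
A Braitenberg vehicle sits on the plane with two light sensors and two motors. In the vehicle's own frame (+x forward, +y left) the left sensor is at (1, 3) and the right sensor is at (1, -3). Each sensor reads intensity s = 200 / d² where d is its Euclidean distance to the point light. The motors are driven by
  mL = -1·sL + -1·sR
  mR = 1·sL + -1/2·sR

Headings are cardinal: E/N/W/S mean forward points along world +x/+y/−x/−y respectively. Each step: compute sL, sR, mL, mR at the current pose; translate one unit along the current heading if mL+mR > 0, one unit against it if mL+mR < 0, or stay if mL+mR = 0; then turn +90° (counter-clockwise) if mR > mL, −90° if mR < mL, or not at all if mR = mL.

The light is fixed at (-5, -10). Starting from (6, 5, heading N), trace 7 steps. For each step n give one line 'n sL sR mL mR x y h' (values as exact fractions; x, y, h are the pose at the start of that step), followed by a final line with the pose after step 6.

n=0: pose=(6,5,N); sL=5/8, sR=50/113; mL=-965/904, mR=365/904; mL+mR=-75/113 → advance -1; mR−mL=665/452 → turn +1·90°
n=1: pose=(6,4,W); sL=200/221, sR=200/389; mL=-122000/85969, mR=55700/85969; mL+mR=-300/389 → advance -1; mR−mL=177700/85969 → turn +1·90°
n=2: pose=(7,4,S); sL=100/197, sR=4/5; mL=-1288/985, mR=106/985; mL+mR=-6/5 → advance -1; mR−mL=1394/985 → turn +1·90°
n=3: pose=(7,5,E); sL=200/493, sR=200/313; mL=-161200/154309, mR=13300/154309; mL+mR=-300/313 → advance -1; mR−mL=174500/154309 → turn +1·90°
n=4: pose=(6,5,N); sL=5/8, sR=50/113; mL=-965/904, mR=365/904; mL+mR=-75/113 → advance -1; mR−mL=665/452 → turn +1·90°
n=5: pose=(6,4,W); sL=200/221, sR=200/389; mL=-122000/85969, mR=55700/85969; mL+mR=-300/389 → advance -1; mR−mL=177700/85969 → turn +1·90°
n=6: pose=(7,4,S); sL=100/197, sR=4/5; mL=-1288/985, mR=106/985; mL+mR=-6/5 → advance -1; mR−mL=1394/985 → turn +1·90°

0 5/8 50/113 -965/904 365/904 6 5 N
1 200/221 200/389 -122000/85969 55700/85969 6 4 W
2 100/197 4/5 -1288/985 106/985 7 4 S
3 200/493 200/313 -161200/154309 13300/154309 7 5 E
4 5/8 50/113 -965/904 365/904 6 5 N
5 200/221 200/389 -122000/85969 55700/85969 6 4 W
6 100/197 4/5 -1288/985 106/985 7 4 S
final 7 5 E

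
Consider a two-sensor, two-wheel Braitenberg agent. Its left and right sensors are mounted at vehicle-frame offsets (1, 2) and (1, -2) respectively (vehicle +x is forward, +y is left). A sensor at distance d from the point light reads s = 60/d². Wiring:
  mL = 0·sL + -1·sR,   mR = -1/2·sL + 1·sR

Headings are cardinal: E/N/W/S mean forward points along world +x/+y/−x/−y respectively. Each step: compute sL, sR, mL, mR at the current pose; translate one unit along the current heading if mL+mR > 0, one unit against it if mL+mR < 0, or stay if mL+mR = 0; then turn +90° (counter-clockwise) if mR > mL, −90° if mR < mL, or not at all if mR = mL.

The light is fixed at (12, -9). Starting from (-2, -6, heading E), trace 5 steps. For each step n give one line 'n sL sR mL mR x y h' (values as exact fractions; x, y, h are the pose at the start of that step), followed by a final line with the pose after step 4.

0 30/97 6/17 -6/17 327/1649 -2 -6 E
1 12/61 12/37 -12/37 510/2257 -3 -6 N
2 15/64 15/68 -15/68 225/2176 -3 -7 W
3 12/29 60/257 -60/257 198/7453 -2 -7 S
4 30/97 6/17 -6/17 327/1649 -2 -6 E
final -3 -6 N

n=0: pose=(-2,-6,E); sL=30/97, sR=6/17; mL=-6/17, mR=327/1649; mL+mR=-15/97 → advance -1; mR−mL=909/1649 → turn +1·90°
n=1: pose=(-3,-6,N); sL=12/61, sR=12/37; mL=-12/37, mR=510/2257; mL+mR=-6/61 → advance -1; mR−mL=1242/2257 → turn +1·90°
n=2: pose=(-3,-7,W); sL=15/64, sR=15/68; mL=-15/68, mR=225/2176; mL+mR=-15/128 → advance -1; mR−mL=705/2176 → turn +1·90°
n=3: pose=(-2,-7,S); sL=12/29, sR=60/257; mL=-60/257, mR=198/7453; mL+mR=-6/29 → advance -1; mR−mL=1938/7453 → turn +1·90°
n=4: pose=(-2,-6,E); sL=30/97, sR=6/17; mL=-6/17, mR=327/1649; mL+mR=-15/97 → advance -1; mR−mL=909/1649 → turn +1·90°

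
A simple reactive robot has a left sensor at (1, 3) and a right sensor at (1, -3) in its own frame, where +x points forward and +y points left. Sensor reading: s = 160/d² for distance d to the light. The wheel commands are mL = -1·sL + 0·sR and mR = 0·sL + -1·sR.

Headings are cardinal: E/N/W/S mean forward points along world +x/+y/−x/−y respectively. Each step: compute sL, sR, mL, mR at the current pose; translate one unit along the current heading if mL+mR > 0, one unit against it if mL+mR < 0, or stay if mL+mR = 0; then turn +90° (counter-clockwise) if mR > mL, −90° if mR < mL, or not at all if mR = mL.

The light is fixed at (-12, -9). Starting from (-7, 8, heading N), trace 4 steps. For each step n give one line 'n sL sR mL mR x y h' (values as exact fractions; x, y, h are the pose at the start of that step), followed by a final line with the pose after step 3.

0 20/41 40/97 -20/41 -40/97 -7 8 N
1 32/37 160/377 -32/37 -160/377 -7 7 W
2 80/153 80/117 -80/153 -80/117 -6 7 S
3 160/221 32/85 -160/221 -32/85 -6 8 W
final -5 8 S

n=0: pose=(-7,8,N); sL=20/41, sR=40/97; mL=-20/41, mR=-40/97; mL+mR=-3580/3977 → advance -1; mR−mL=300/3977 → turn +1·90°
n=1: pose=(-7,7,W); sL=32/37, sR=160/377; mL=-32/37, mR=-160/377; mL+mR=-17984/13949 → advance -1; mR−mL=6144/13949 → turn +1·90°
n=2: pose=(-6,7,S); sL=80/153, sR=80/117; mL=-80/153, mR=-80/117; mL+mR=-800/663 → advance -1; mR−mL=-320/1989 → turn -1·90°
n=3: pose=(-6,8,W); sL=160/221, sR=32/85; mL=-160/221, mR=-32/85; mL+mR=-1216/1105 → advance -1; mR−mL=384/1105 → turn +1·90°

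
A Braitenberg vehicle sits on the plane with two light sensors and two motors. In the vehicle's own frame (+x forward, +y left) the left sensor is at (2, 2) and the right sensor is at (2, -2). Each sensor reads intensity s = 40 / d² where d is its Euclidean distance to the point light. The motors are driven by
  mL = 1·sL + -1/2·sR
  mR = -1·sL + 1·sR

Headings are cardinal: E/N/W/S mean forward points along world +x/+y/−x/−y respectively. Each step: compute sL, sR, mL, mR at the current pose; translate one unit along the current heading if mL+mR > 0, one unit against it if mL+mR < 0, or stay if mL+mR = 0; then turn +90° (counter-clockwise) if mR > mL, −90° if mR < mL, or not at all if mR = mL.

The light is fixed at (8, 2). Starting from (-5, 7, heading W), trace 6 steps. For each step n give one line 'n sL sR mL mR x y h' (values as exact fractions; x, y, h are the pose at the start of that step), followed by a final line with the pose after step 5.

n=0: pose=(-5,7,W); sL=20/117, sR=20/137; mL=1570/16029, mR=-400/16029; mL+mR=10/137 → advance +1; mR−mL=-1970/16029 → turn -1·90°
n=1: pose=(-6,7,N); sL=8/61, sR=40/193; mL=324/11773, mR=896/11773; mL+mR=20/193 → advance +1; mR−mL=572/11773 → turn +1·90°
n=2: pose=(-6,8,W); sL=5/34, sR=1/8; mL=23/272, mR=-3/136; mL+mR=1/16 → advance +1; mR−mL=-29/272 → turn -1·90°
n=3: pose=(-7,8,N); sL=40/353, sR=40/233; mL=2260/82249, mR=4800/82249; mL+mR=20/233 → advance +1; mR−mL=2540/82249 → turn +1·90°
n=4: pose=(-7,9,W); sL=20/157, sR=4/37; mL=426/5809, mR=-112/5809; mL+mR=2/37 → advance +1; mR−mL=-538/5809 → turn -1·90°
n=5: pose=(-8,9,N); sL=8/81, sR=40/277; mL=596/22437, mR=1024/22437; mL+mR=20/277 → advance +1; mR−mL=428/22437 → turn +1·90°

0 20/117 20/137 1570/16029 -400/16029 -5 7 W
1 8/61 40/193 324/11773 896/11773 -6 7 N
2 5/34 1/8 23/272 -3/136 -6 8 W
3 40/353 40/233 2260/82249 4800/82249 -7 8 N
4 20/157 4/37 426/5809 -112/5809 -7 9 W
5 8/81 40/277 596/22437 1024/22437 -8 9 N
final -8 10 W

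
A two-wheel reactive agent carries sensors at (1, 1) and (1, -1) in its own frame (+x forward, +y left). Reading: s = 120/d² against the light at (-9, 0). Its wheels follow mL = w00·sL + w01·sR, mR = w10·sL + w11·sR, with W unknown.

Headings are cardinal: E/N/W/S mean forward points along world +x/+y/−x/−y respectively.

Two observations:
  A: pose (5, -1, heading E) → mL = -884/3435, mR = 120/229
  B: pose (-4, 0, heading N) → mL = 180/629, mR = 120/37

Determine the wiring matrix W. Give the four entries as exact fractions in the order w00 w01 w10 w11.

obs A: pose=(5,-1,E) → sL=8/15, sR=120/229, mL=-884/3435, mR=120/229
obs B: pose=(-4,0,N) → sL=120/17, sR=120/37, mL=180/629, mR=120/37
sensor matrix S = [[8/15, 120/229], [120/17, 120/37]]; det S = -283648/144041
solve [mL_A; mL_B] = S·[w00; w01] and [mR_A; mR_B] = S·[w10; w11]:
  w00 = 1/2, w01 = -1, w10 = 0, w11 = 1

1/2 -1 0 1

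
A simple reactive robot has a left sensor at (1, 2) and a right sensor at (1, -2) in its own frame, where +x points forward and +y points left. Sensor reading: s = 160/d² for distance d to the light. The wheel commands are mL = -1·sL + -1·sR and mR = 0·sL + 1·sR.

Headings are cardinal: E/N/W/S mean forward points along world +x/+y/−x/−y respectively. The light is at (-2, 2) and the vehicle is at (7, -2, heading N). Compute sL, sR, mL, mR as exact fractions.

left sensor world pos  = (5, -1); dL² = 58
right sensor world pos = (9, -1); dR² = 130
sL = 160/58 = 80/29
sR = 160/130 = 16/13
mL = -1·sL + -1·sR = -1504/377
mR = 0·sL + 1·sR = 16/13

80/29 16/13 -1504/377 16/13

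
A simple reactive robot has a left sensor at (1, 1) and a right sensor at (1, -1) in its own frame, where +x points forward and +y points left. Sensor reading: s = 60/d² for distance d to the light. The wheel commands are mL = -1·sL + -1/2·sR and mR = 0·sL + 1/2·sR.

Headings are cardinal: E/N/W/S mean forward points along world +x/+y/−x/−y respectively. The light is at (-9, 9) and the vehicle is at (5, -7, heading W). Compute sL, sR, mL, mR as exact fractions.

left sensor world pos  = (4, -8); dL² = 458
right sensor world pos = (4, -6); dR² = 394
sL = 60/458 = 30/229
sR = 60/394 = 30/197
mL = -1·sL + -1/2·sR = -9345/45113
mR = 0·sL + 1/2·sR = 15/197

30/229 30/197 -9345/45113 15/197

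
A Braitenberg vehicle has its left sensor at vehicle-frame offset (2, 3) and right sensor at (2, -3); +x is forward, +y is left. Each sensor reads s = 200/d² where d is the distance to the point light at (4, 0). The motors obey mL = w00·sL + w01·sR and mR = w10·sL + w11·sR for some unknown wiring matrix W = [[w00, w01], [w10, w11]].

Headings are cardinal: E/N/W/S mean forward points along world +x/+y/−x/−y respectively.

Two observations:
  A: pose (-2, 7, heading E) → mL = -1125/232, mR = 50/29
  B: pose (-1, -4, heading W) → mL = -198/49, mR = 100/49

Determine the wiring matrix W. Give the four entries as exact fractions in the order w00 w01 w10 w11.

-1 -1/2 1 0

obs A: pose=(-2,7,E) → sL=50/29, sR=25/4, mL=-1125/232, mR=50/29
obs B: pose=(-1,-4,W) → sL=100/49, sR=4, mL=-198/49, mR=100/49
sensor matrix S = [[50/29, 25/4], [100/49, 4]]; det S = -8325/1421
solve [mL_A; mL_B] = S·[w00; w01] and [mR_A; mR_B] = S·[w10; w11]:
  w00 = -1, w01 = -1/2, w10 = 1, w11 = 0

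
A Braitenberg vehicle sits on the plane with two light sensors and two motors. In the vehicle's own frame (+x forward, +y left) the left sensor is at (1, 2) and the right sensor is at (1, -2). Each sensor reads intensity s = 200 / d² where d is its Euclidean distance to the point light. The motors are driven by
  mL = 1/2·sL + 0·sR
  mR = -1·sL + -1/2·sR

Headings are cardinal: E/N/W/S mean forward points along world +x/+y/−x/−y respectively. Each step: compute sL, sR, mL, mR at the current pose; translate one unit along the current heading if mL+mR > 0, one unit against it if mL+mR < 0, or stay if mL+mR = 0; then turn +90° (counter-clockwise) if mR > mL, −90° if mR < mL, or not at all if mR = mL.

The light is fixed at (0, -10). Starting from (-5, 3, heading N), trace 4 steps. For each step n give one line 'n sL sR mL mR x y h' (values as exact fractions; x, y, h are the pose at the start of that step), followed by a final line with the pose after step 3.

0 40/49 40/41 20/49 -2620/2009 -5 3 N
1 50/53 50/29 25/53 -2775/1537 -5 2 E
2 200/137 40/37 100/137 -10140/5069 -6 2 S
3 20/17 100/137 10/17 -3590/2329 -6 3 W
final -5 3 N

n=0: pose=(-5,3,N); sL=40/49, sR=40/41; mL=20/49, mR=-2620/2009; mL+mR=-1800/2009 → advance -1; mR−mL=-3440/2009 → turn -1·90°
n=1: pose=(-5,2,E); sL=50/53, sR=50/29; mL=25/53, mR=-2775/1537; mL+mR=-2050/1537 → advance -1; mR−mL=-3500/1537 → turn -1·90°
n=2: pose=(-6,2,S); sL=200/137, sR=40/37; mL=100/137, mR=-10140/5069; mL+mR=-6440/5069 → advance -1; mR−mL=-13840/5069 → turn -1·90°
n=3: pose=(-6,3,W); sL=20/17, sR=100/137; mL=10/17, mR=-3590/2329; mL+mR=-2220/2329 → advance -1; mR−mL=-4960/2329 → turn -1·90°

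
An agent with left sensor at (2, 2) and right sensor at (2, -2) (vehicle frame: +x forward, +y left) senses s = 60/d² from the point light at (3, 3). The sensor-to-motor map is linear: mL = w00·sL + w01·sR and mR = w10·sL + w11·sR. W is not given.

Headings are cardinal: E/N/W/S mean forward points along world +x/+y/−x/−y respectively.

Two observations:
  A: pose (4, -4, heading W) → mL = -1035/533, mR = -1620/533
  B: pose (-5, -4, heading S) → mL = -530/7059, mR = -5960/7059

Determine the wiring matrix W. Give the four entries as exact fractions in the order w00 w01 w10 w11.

obs A: pose=(4,-4,W) → sL=30/41, sR=30/13, mL=-1035/533, mR=-1620/533
obs B: pose=(-5,-4,S) → sL=20/39, sR=60/181, mL=-530/7059, mR=-5960/7059
sensor matrix S = [[30/41, 30/13], [20/39, 60/181]]; det S = -1180000/1254149
solve [mL_A; mL_B] = S·[w00; w01] and [mR_A; mR_B] = S·[w10; w11]:
  w00 = 1/2, w01 = -1, w10 = -1, w11 = -1

1/2 -1 -1 -1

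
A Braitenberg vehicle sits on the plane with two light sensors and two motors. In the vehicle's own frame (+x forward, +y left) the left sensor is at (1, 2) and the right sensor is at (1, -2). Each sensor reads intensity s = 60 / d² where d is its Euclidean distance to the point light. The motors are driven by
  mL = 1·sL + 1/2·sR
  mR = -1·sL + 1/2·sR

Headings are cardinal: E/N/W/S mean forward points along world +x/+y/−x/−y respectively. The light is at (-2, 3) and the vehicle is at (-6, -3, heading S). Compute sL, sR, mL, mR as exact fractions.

60/53 12/17 1338/901 -702/901

left sensor world pos  = (-4, -4); dL² = 53
right sensor world pos = (-8, -4); dR² = 85
sL = 60/53 = 60/53
sR = 60/85 = 12/17
mL = 1·sL + 1/2·sR = 1338/901
mR = -1·sL + 1/2·sR = -702/901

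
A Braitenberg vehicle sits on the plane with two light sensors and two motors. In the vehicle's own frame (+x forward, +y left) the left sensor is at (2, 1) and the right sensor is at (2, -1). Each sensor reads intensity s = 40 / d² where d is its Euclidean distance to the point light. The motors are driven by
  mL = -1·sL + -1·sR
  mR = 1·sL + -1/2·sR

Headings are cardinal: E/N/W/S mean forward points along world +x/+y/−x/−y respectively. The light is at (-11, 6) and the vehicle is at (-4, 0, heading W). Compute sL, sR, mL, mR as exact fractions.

left sensor world pos  = (-6, -1); dL² = 74
right sensor world pos = (-6, 1); dR² = 50
sL = 40/74 = 20/37
sR = 40/50 = 4/5
mL = -1·sL + -1·sR = -248/185
mR = 1·sL + -1/2·sR = 26/185

20/37 4/5 -248/185 26/185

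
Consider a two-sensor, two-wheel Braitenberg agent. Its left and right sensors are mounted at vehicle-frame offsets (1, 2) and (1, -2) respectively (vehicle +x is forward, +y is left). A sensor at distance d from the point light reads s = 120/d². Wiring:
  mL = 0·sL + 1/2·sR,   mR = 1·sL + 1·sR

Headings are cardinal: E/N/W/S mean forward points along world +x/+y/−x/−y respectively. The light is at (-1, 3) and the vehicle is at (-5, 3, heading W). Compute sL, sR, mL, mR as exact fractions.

left sensor world pos  = (-6, 1); dL² = 29
right sensor world pos = (-6, 5); dR² = 29
sL = 120/29 = 120/29
sR = 120/29 = 120/29
mL = 0·sL + 1/2·sR = 60/29
mR = 1·sL + 1·sR = 240/29

120/29 120/29 60/29 240/29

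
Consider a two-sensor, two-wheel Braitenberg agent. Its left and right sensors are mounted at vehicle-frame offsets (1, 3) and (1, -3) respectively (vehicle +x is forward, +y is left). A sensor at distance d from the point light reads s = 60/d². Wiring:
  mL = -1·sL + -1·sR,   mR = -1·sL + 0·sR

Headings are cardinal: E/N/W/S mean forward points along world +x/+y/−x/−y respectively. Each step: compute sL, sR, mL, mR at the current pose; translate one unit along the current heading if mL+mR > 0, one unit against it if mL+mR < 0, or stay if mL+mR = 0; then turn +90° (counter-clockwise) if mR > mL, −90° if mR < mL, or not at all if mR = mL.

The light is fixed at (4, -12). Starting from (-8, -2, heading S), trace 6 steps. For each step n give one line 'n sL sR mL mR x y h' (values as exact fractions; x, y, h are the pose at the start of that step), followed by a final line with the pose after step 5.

n=0: pose=(-8,-2,S); sL=10/27, sR=10/51; mL=-260/459, mR=-10/27; mL+mR=-430/459 → advance -1; mR−mL=10/51 → turn +1·90°
n=1: pose=(-8,-1,E); sL=60/317, sR=12/37; mL=-6024/11729, mR=-60/317; mL+mR=-8244/11729 → advance -1; mR−mL=12/37 → turn +1·90°
n=2: pose=(-9,-1,N); sL=3/20, sR=15/61; mL=-483/1220, mR=-3/20; mL+mR=-333/610 → advance -1; mR−mL=15/61 → turn +1·90°
n=3: pose=(-9,-2,W); sL=12/49, sR=12/73; mL=-1464/3577, mR=-12/49; mL+mR=-2340/3577 → advance -1; mR−mL=12/73 → turn +1·90°
n=4: pose=(-8,-2,S); sL=10/27, sR=10/51; mL=-260/459, mR=-10/27; mL+mR=-430/459 → advance -1; mR−mL=10/51 → turn +1·90°
n=5: pose=(-8,-1,E); sL=60/317, sR=12/37; mL=-6024/11729, mR=-60/317; mL+mR=-8244/11729 → advance -1; mR−mL=12/37 → turn +1·90°

0 10/27 10/51 -260/459 -10/27 -8 -2 S
1 60/317 12/37 -6024/11729 -60/317 -8 -1 E
2 3/20 15/61 -483/1220 -3/20 -9 -1 N
3 12/49 12/73 -1464/3577 -12/49 -9 -2 W
4 10/27 10/51 -260/459 -10/27 -8 -2 S
5 60/317 12/37 -6024/11729 -60/317 -8 -1 E
final -9 -1 N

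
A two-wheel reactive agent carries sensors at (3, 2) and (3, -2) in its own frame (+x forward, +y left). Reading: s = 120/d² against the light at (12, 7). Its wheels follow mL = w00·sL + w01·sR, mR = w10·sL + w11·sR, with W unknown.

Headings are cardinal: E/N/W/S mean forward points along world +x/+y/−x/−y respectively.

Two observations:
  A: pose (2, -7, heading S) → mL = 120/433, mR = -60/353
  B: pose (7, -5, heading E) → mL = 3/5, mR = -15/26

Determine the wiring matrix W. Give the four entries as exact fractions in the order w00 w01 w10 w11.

obs A: pose=(2,-7,S) → sL=120/353, sR=120/433, mL=120/433, mR=-60/353
obs B: pose=(7,-5,E) → sL=15/13, sR=3/5, mL=3/5, mR=-15/26
sensor matrix S = [[120/353, 120/433], [15/13, 3/5]]; det S = -230112/1987037
solve [mL_A; mL_B] = S·[w00; w01] and [mR_A; mR_B] = S·[w10; w11]:
  w00 = 0, w01 = 1, w10 = -1/2, w11 = 0

0 1 -1/2 0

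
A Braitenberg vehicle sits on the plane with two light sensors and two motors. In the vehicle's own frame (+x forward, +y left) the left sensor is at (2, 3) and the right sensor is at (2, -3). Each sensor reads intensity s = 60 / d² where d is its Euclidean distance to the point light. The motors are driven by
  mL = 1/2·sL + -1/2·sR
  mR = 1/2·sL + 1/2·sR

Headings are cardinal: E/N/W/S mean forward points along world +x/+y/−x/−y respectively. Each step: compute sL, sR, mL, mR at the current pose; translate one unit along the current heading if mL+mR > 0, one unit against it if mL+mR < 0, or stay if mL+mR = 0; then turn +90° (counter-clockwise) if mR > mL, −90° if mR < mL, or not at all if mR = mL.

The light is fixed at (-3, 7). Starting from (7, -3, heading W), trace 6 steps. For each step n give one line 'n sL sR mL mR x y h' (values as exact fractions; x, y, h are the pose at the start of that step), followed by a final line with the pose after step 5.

0 60/233 60/113 -3600/26329 10380/26329 7 -3 W
1 5/24 1/3 -1/16 13/48 6 -3 S
2 12/37 60/317 792/11729 3012/11729 6 -4 E
3 6/13 6/25 36/325 114/325 7 -4 N
4 60/233 60/113 -3600/26329 10380/26329 7 -3 W
5 5/24 1/3 -1/16 13/48 6 -3 S
final 6 -4 E

n=0: pose=(7,-3,W); sL=60/233, sR=60/113; mL=-3600/26329, mR=10380/26329; mL+mR=60/233 → advance +1; mR−mL=60/113 → turn +1·90°
n=1: pose=(6,-3,S); sL=5/24, sR=1/3; mL=-1/16, mR=13/48; mL+mR=5/24 → advance +1; mR−mL=1/3 → turn +1·90°
n=2: pose=(6,-4,E); sL=12/37, sR=60/317; mL=792/11729, mR=3012/11729; mL+mR=12/37 → advance +1; mR−mL=60/317 → turn +1·90°
n=3: pose=(7,-4,N); sL=6/13, sR=6/25; mL=36/325, mR=114/325; mL+mR=6/13 → advance +1; mR−mL=6/25 → turn +1·90°
n=4: pose=(7,-3,W); sL=60/233, sR=60/113; mL=-3600/26329, mR=10380/26329; mL+mR=60/233 → advance +1; mR−mL=60/113 → turn +1·90°
n=5: pose=(6,-3,S); sL=5/24, sR=1/3; mL=-1/16, mR=13/48; mL+mR=5/24 → advance +1; mR−mL=1/3 → turn +1·90°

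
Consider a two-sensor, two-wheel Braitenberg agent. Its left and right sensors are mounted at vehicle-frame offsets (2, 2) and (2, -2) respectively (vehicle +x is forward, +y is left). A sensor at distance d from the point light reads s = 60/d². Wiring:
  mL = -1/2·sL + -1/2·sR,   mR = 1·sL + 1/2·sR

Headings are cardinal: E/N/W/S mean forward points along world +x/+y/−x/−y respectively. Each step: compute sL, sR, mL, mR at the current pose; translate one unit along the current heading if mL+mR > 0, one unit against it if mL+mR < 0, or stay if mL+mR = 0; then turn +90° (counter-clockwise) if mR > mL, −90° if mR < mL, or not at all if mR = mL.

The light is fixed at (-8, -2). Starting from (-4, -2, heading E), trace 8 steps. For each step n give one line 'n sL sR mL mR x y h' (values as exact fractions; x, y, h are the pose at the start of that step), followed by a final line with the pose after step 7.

0 3/2 3/2 -3/2 9/4 -4 -2 E
1 60/13 60/53 -1980/689 3570/689 -3 -2 N
2 6 10/3 -14/3 23/3 -3 -1 W
3 60/37 12 -252/37 282/37 -4 -1 S
4 3/2 3/2 -3/2 9/4 -4 -2 E
5 60/13 60/53 -1980/689 3570/689 -3 -2 N
6 6 10/3 -14/3 23/3 -3 -1 W
7 60/37 12 -252/37 282/37 -4 -1 S
final -4 -2 E

n=0: pose=(-4,-2,E); sL=3/2, sR=3/2; mL=-3/2, mR=9/4; mL+mR=3/4 → advance +1; mR−mL=15/4 → turn +1·90°
n=1: pose=(-3,-2,N); sL=60/13, sR=60/53; mL=-1980/689, mR=3570/689; mL+mR=30/13 → advance +1; mR−mL=5550/689 → turn +1·90°
n=2: pose=(-3,-1,W); sL=6, sR=10/3; mL=-14/3, mR=23/3; mL+mR=3 → advance +1; mR−mL=37/3 → turn +1·90°
n=3: pose=(-4,-1,S); sL=60/37, sR=12; mL=-252/37, mR=282/37; mL+mR=30/37 → advance +1; mR−mL=534/37 → turn +1·90°
n=4: pose=(-4,-2,E); sL=3/2, sR=3/2; mL=-3/2, mR=9/4; mL+mR=3/4 → advance +1; mR−mL=15/4 → turn +1·90°
n=5: pose=(-3,-2,N); sL=60/13, sR=60/53; mL=-1980/689, mR=3570/689; mL+mR=30/13 → advance +1; mR−mL=5550/689 → turn +1·90°
n=6: pose=(-3,-1,W); sL=6, sR=10/3; mL=-14/3, mR=23/3; mL+mR=3 → advance +1; mR−mL=37/3 → turn +1·90°
n=7: pose=(-4,-1,S); sL=60/37, sR=12; mL=-252/37, mR=282/37; mL+mR=30/37 → advance +1; mR−mL=534/37 → turn +1·90°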